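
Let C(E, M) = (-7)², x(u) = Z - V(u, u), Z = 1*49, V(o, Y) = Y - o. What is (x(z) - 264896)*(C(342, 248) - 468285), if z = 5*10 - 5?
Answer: 124010899892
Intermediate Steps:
Z = 49
z = 45 (z = 50 - 5 = 45)
x(u) = 49 (x(u) = 49 - (u - u) = 49 - 1*0 = 49 + 0 = 49)
C(E, M) = 49
(x(z) - 264896)*(C(342, 248) - 468285) = (49 - 264896)*(49 - 468285) = -264847*(-468236) = 124010899892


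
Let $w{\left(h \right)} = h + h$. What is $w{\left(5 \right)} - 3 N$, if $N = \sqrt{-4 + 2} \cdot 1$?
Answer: $10 - 3 i \sqrt{2} \approx 10.0 - 4.2426 i$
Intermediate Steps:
$w{\left(h \right)} = 2 h$
$N = i \sqrt{2}$ ($N = \sqrt{-2} \cdot 1 = i \sqrt{2} \cdot 1 = i \sqrt{2} \approx 1.4142 i$)
$w{\left(5 \right)} - 3 N = 2 \cdot 5 - 3 i \sqrt{2} = 10 - 3 i \sqrt{2}$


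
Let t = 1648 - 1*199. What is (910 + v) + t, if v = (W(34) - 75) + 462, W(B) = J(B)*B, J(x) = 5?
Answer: 2916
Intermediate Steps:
W(B) = 5*B
t = 1449 (t = 1648 - 199 = 1449)
v = 557 (v = (5*34 - 75) + 462 = (170 - 75) + 462 = 95 + 462 = 557)
(910 + v) + t = (910 + 557) + 1449 = 1467 + 1449 = 2916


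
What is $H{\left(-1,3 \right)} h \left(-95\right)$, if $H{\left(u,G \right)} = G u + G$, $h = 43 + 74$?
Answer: $0$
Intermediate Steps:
$h = 117$
$H{\left(u,G \right)} = G + G u$
$H{\left(-1,3 \right)} h \left(-95\right) = 3 \left(1 - 1\right) 117 \left(-95\right) = 3 \cdot 0 \cdot 117 \left(-95\right) = 0 \cdot 117 \left(-95\right) = 0 \left(-95\right) = 0$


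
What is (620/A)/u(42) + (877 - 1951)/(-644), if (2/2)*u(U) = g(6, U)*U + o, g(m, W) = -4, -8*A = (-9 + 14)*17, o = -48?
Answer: 286411/147798 ≈ 1.9379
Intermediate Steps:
A = -85/8 (A = -(-9 + 14)*17/8 = -5*17/8 = -1/8*85 = -85/8 ≈ -10.625)
u(U) = -48 - 4*U (u(U) = -4*U - 48 = -48 - 4*U)
(620/A)/u(42) + (877 - 1951)/(-644) = (620/(-85/8))/(-48 - 4*42) + (877 - 1951)/(-644) = (620*(-8/85))/(-48 - 168) - 1074*(-1/644) = -992/17/(-216) + 537/322 = -992/17*(-1/216) + 537/322 = 124/459 + 537/322 = 286411/147798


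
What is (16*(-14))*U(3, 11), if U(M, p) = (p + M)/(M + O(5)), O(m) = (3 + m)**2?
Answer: -3136/67 ≈ -46.806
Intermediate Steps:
U(M, p) = (M + p)/(64 + M) (U(M, p) = (p + M)/(M + (3 + 5)**2) = (M + p)/(M + 8**2) = (M + p)/(M + 64) = (M + p)/(64 + M))
(16*(-14))*U(3, 11) = (16*(-14))*((3 + 11)/(64 + 3)) = -224*14/67 = -3136/67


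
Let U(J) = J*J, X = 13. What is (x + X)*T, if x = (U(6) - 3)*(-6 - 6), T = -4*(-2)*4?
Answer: -12256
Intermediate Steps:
U(J) = J**2
T = 32 (T = 8*4 = 32)
x = -396 (x = (6**2 - 3)*(-6 - 6) = (36 - 3)*(-12) = 33*(-12) = -396)
(x + X)*T = (-396 + 13)*32 = -383*32 = -12256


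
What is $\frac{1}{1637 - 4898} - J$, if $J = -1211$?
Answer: $\frac{3949070}{3261} \approx 1211.0$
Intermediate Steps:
$\frac{1}{1637 - 4898} - J = \frac{1}{1637 - 4898} - -1211 = \frac{1}{-3261} + 1211 = - \frac{1}{3261} + 1211 = \frac{3949070}{3261}$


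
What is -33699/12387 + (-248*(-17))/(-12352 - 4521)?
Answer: -206942273/69668617 ≈ -2.9704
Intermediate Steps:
-33699/12387 + (-248*(-17))/(-12352 - 4521) = -33699*1/12387 + 4216/(-16873) = -11233/4129 + 4216*(-1/16873) = -11233/4129 - 4216/16873 = -206942273/69668617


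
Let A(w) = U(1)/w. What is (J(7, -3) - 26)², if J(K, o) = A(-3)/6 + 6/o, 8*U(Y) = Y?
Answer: 16265089/20736 ≈ 784.39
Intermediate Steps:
U(Y) = Y/8
A(w) = 1/(8*w) (A(w) = ((⅛)*1)/w = 1/(8*w))
J(K, o) = -1/144 + 6/o (J(K, o) = ((⅛)/(-3))/6 + 6/o = ((⅛)*(-⅓))*(⅙) + 6/o = -1/24*⅙ + 6/o = -1/144 + 6/o)
(J(7, -3) - 26)² = ((1/144)*(864 - 1*(-3))/(-3) - 26)² = ((1/144)*(-⅓)*(864 + 3) - 26)² = ((1/144)*(-⅓)*867 - 26)² = (-289/144 - 26)² = (-4033/144)² = 16265089/20736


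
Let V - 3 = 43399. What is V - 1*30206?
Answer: 13196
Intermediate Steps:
V = 43402 (V = 3 + 43399 = 43402)
V - 1*30206 = 43402 - 1*30206 = 43402 - 30206 = 13196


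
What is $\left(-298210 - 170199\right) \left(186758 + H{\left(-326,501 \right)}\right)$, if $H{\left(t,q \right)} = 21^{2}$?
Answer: $-87685696391$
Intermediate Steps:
$H{\left(t,q \right)} = 441$
$\left(-298210 - 170199\right) \left(186758 + H{\left(-326,501 \right)}\right) = \left(-298210 - 170199\right) \left(186758 + 441\right) = \left(-468409\right) 187199 = -87685696391$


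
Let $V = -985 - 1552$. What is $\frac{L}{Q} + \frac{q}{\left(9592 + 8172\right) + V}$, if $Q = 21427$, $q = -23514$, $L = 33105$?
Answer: $\frac{255357}{326268929} \approx 0.00078266$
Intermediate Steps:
$V = -2537$ ($V = -985 - 1552 = -2537$)
$\frac{L}{Q} + \frac{q}{\left(9592 + 8172\right) + V} = \frac{33105}{21427} - \frac{23514}{\left(9592 + 8172\right) - 2537} = 33105 \cdot \frac{1}{21427} - \frac{23514}{17764 - 2537} = \frac{33105}{21427} - \frac{23514}{15227} = \frac{255357}{326268929}$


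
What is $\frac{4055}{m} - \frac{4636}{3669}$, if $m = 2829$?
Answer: $\frac{195839}{1153289} \approx 0.16981$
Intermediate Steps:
$\frac{4055}{m} - \frac{4636}{3669} = \frac{4055}{2829} - \frac{4636}{3669} = \frac{195839}{1153289}$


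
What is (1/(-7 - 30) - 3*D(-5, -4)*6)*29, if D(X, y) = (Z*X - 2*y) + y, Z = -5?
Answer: -560135/37 ≈ -15139.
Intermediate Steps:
D(X, y) = -y - 5*X (D(X, y) = (-5*X - 2*y) + y = -y - 5*X)
(1/(-7 - 30) - 3*D(-5, -4)*6)*29 = (1/(-7 - 30) - 3*(-1*(-4) - 5*(-5))*6)*29 = (1/(-37) - 3*(4 + 25)*6)*29 = (-1/37 - 3*29*6)*29 = (-1/37 - 87*6)*29 = (-1/37 - 522)*29 = -19315/37*29 = -560135/37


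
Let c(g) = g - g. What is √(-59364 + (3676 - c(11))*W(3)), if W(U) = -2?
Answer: 2*I*√16679 ≈ 258.29*I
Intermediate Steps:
c(g) = 0
√(-59364 + (3676 - c(11))*W(3)) = √(-59364 + (3676 - 1*0)*(-2)) = √(-59364 + (3676 + 0)*(-2)) = √(-59364 + 3676*(-2)) = √(-59364 - 7352) = √(-66716) = 2*I*√16679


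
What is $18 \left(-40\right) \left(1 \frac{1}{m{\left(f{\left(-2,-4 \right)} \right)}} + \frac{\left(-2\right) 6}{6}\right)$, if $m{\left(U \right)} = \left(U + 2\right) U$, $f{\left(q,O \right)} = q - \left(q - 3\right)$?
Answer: $1392$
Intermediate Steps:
$f{\left(q,O \right)} = 3$ ($f{\left(q,O \right)} = q - \left(q - 3\right) = q - \left(-3 + q\right) = 3$)
$m{\left(U \right)} = U \left(2 + U\right)$ ($m{\left(U \right)} = \left(2 + U\right) U = U \left(2 + U\right)$)
$18 \left(-40\right) \left(1 \frac{1}{m{\left(f{\left(-2,-4 \right)} \right)}} + \frac{\left(-2\right) 6}{6}\right) = 18 \left(-40\right) \left(1 \frac{1}{3 \left(2 + 3\right)} + \frac{\left(-2\right) 6}{6}\right) = - 720 \left(1 \frac{1}{3 \cdot 5} - 2\right) = - 720 \left(1 \cdot \frac{1}{15} - 2\right) = - 720 \left(\frac{1}{15} - 2\right) = \left(-720\right) \left(- \frac{29}{15}\right) = 1392$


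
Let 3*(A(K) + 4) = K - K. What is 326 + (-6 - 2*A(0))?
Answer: 328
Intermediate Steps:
A(K) = -4 (A(K) = -4 + (K - K)/3 = -4 + (⅓)*0 = -4 + 0 = -4)
326 + (-6 - 2*A(0)) = 326 + (-6 - 2*(-4)) = 326 + (-6 + 8) = 326 + 2 = 328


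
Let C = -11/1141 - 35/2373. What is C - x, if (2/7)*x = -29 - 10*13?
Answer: 430488419/773598 ≈ 556.48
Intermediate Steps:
C = -9434/386799 (C = -11*1/1141 - 35*1/2373 = -11/1141 - 5/339 = -9434/386799 ≈ -0.024390)
x = -1113/2 (x = 7*(-29 - 10*13)/2 = 7*(-29 - 130)/2 = (7/2)*(-159) = -1113/2 ≈ -556.50)
C - x = -9434/386799 - 1*(-1113/2) = -9434/386799 + 1113/2 = 430488419/773598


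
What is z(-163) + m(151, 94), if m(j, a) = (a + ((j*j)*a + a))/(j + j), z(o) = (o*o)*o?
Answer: -652871056/151 ≈ -4.3236e+6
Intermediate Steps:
z(o) = o³ (z(o) = o²*o = o³)
m(j, a) = (2*a + a*j²)/(2*j) (m(j, a) = (a + (j²*a + a))/((2*j)) = (a + (a*j² + a))*(1/(2*j)) = (a + (a + a*j²))*(1/(2*j)) = (2*a + a*j²)*(1/(2*j)) = (2*a + a*j²)/(2*j))
z(-163) + m(151, 94) = (-163)³ + (94/151 + (½)*94*151) = -4330747 + (94*(1/151) + 7097) = -4330747 + (94/151 + 7097) = -4330747 + 1071741/151 = -652871056/151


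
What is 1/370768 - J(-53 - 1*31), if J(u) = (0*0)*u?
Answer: 1/370768 ≈ 2.6971e-6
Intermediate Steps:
J(u) = 0 (J(u) = 0*u = 0)
1/370768 - J(-53 - 1*31) = 1/370768 - 1*0 = 1/370768 + 0 = 1/370768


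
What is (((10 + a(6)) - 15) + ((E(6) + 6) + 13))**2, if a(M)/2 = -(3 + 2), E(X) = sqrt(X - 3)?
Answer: (4 + sqrt(3))**2 ≈ 32.856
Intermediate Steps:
E(X) = sqrt(-3 + X)
a(M) = -10 (a(M) = 2*(-(3 + 2)) = 2*(-1*5) = 2*(-5) = -10)
(((10 + a(6)) - 15) + ((E(6) + 6) + 13))**2 = (((10 - 10) - 15) + ((sqrt(-3 + 6) + 6) + 13))**2 = ((0 - 15) + ((sqrt(3) + 6) + 13))**2 = (-15 + ((6 + sqrt(3)) + 13))**2 = (-15 + (19 + sqrt(3)))**2 = (4 + sqrt(3))**2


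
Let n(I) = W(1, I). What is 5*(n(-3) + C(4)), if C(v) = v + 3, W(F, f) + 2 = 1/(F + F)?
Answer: 55/2 ≈ 27.500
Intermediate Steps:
W(F, f) = -2 + 1/(2*F) (W(F, f) = -2 + 1/(F + F) = -2 + 1/(2*F))
n(I) = -3/2 (n(I) = -2 + (1/2)/1 = -2 + (1/2)*1 = -2 + 1/2 = -3/2)
C(v) = 3 + v
5*(n(-3) + C(4)) = 5*(-3/2 + (3 + 4)) = 5*(-3/2 + 7) = 5*(11/2) = 55/2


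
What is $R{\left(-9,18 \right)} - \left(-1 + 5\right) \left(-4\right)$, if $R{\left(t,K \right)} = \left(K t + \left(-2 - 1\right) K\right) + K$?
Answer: $-182$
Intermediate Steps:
$R{\left(t,K \right)} = - 2 K + K t$ ($R{\left(t,K \right)} = \left(K t + \left(-2 - 1\right) K\right) + K = \left(K t - 3 K\right) + K = \left(- 3 K + K t\right) + K = - 2 K + K t$)
$R{\left(-9,18 \right)} - \left(-1 + 5\right) \left(-4\right) = 18 \left(-2 - 9\right) - \left(-1 + 5\right) \left(-4\right) = 18 \left(-11\right) - 4 \left(-4\right) = -198 - -16 = -198 + 16 = -182$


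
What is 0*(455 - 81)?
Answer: 0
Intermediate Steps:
0*(455 - 81) = 0*374 = 0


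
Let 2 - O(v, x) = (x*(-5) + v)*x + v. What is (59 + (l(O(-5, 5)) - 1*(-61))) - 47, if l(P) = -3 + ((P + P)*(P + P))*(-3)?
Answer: -295718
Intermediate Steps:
O(v, x) = 2 - v - x*(v - 5*x) (O(v, x) = 2 - ((x*(-5) + v)*x + v) = 2 - ((-5*x + v)*x + v) = 2 - ((v - 5*x)*x + v) = 2 - (x*(v - 5*x) + v) = 2 - (v + x*(v - 5*x)) = 2 + (-v - x*(v - 5*x)) = 2 - v - x*(v - 5*x))
l(P) = -3 - 12*P**2 (l(P) = -3 + ((2*P)*(2*P))*(-3) = -3 + (4*P**2)*(-3) = -3 - 12*P**2)
(59 + (l(O(-5, 5)) - 1*(-61))) - 47 = (59 + ((-3 - 12*(2 - 1*(-5) + 5*5**2 - 1*(-5)*5)**2) - 1*(-61))) - 47 = (59 + ((-3 - 12*(2 + 5 + 5*25 + 25)**2) + 61)) - 47 = (59 + ((-3 - 12*(2 + 5 + 125 + 25)**2) + 61)) - 47 = (59 + ((-3 - 12*157**2) + 61)) - 47 = (59 + ((-3 - 12*24649) + 61)) - 47 = (59 + ((-3 - 295788) + 61)) - 47 = (59 + (-295791 + 61)) - 47 = (59 - 295730) - 47 = -295671 - 47 = -295718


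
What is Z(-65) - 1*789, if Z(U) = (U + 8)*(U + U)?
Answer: 6621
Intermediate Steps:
Z(U) = 2*U*(8 + U) (Z(U) = (8 + U)*(2*U) = 2*U*(8 + U))
Z(-65) - 1*789 = 2*(-65)*(8 - 65) - 1*789 = 2*(-65)*(-57) - 789 = 7410 - 789 = 6621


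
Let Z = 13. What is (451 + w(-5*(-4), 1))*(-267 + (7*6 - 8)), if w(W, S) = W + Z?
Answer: -112772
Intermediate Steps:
w(W, S) = 13 + W (w(W, S) = W + 13 = 13 + W)
(451 + w(-5*(-4), 1))*(-267 + (7*6 - 8)) = (451 + (13 - 5*(-4)))*(-267 + (7*6 - 8)) = (451 + (13 + 20))*(-267 + (42 - 8)) = (451 + 33)*(-267 + 34) = 484*(-233) = -112772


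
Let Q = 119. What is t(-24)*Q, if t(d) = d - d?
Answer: 0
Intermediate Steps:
t(d) = 0
t(-24)*Q = 0*119 = 0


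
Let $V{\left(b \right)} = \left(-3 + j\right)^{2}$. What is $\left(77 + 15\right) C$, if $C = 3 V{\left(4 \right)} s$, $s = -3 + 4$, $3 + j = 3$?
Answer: $2484$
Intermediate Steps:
$j = 0$ ($j = -3 + 3 = 0$)
$s = 1$
$V{\left(b \right)} = 9$ ($V{\left(b \right)} = \left(-3 + 0\right)^{2} = \left(-3\right)^{2} = 9$)
$C = 27$ ($C = 3 \cdot 9 \cdot 1 = 27 \cdot 1 = 27$)
$\left(77 + 15\right) C = \left(77 + 15\right) 27 = 92 \cdot 27 = 2484$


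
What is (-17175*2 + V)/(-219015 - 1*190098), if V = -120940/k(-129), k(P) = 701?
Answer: 24200290/286788213 ≈ 0.084384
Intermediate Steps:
V = -120940/701 ≈ -172.52
(-17175*2 + V)/(-219015 - 1*190098) = (-17175*2 - 120940/701)/(-219015 - 1*190098) = (-34350 - 120940/701)/(-219015 - 190098) = -24200290/701/(-409113) = -24200290/701*(-1/409113) = 24200290/286788213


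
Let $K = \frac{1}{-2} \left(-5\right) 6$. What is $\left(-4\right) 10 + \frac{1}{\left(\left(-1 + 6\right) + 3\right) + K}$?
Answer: $- \frac{919}{23} \approx -39.957$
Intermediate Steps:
$K = 15$ ($K = \left(- \frac{1}{2}\right) \left(-5\right) 6 = \frac{5}{2} \cdot 6 = 15$)
$\left(-4\right) 10 + \frac{1}{\left(\left(-1 + 6\right) + 3\right) + K} = \left(-4\right) 10 + \frac{1}{\left(\left(-1 + 6\right) + 3\right) + 15} = -40 + \frac{1}{\left(5 + 3\right) + 15} = -40 + \frac{1}{8 + 15} = -40 + \frac{1}{23} = - \frac{919}{23}$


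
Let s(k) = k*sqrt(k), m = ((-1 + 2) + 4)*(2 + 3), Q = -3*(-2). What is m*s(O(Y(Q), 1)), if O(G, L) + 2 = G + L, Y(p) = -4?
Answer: -125*I*sqrt(5) ≈ -279.51*I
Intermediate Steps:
Q = 6
O(G, L) = -2 + G + L (O(G, L) = -2 + (G + L) = -2 + G + L)
m = 25 (m = (1 + 4)*5 = 5*5 = 25)
s(k) = k**(3/2)
m*s(O(Y(Q), 1)) = 25*(-2 - 4 + 1)**(3/2) = 25*(-5)**(3/2) = 25*(-5*I*sqrt(5)) = -125*I*sqrt(5)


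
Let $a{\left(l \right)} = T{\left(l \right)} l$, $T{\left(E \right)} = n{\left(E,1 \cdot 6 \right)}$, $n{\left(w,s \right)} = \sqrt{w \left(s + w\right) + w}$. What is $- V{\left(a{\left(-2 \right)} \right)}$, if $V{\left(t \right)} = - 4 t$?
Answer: $- 8 i \sqrt{10} \approx - 25.298 i$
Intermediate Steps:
$n{\left(w,s \right)} = \sqrt{w + w \left(s + w\right)}$
$T{\left(E \right)} = \sqrt{E \left(7 + E\right)}$ ($T{\left(E \right)} = \sqrt{E \left(1 + 1 \cdot 6 + E\right)} = \sqrt{E \left(1 + 6 + E\right)} = \sqrt{E \left(7 + E\right)}$)
$a{\left(l \right)} = l \sqrt{l \left(7 + l\right)}$ ($a{\left(l \right)} = \sqrt{l \left(7 + l\right)} l = l \sqrt{l \left(7 + l\right)}$)
$- V{\left(a{\left(-2 \right)} \right)} = - \left(-4\right) \left(- 2 \sqrt{- 2 \left(7 - 2\right)}\right) = - \left(-4\right) \left(- 2 \sqrt{\left(-2\right) 5}\right) = - \left(-4\right) \left(- 2 \sqrt{-10}\right) = - \left(-4\right) \left(- 2 i \sqrt{10}\right) = - 8 i \sqrt{10}$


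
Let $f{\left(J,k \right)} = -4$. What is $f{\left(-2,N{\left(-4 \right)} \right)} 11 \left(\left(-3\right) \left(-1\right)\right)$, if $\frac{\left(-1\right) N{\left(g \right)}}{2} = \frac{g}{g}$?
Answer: $-132$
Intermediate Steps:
$N{\left(g \right)} = -2$ ($N{\left(g \right)} = - 2 \frac{g}{g} = \left(-2\right) 1 = -2$)
$f{\left(-2,N{\left(-4 \right)} \right)} 11 \left(\left(-3\right) \left(-1\right)\right) = \left(-4\right) 11 \left(\left(-3\right) \left(-1\right)\right) = \left(-44\right) 3 = -132$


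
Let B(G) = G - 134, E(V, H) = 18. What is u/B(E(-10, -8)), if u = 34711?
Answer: -34711/116 ≈ -299.23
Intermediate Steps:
B(G) = -134 + G
u/B(E(-10, -8)) = 34711/(-134 + 18) = 34711/(-116) = 34711*(-1/116) = -34711/116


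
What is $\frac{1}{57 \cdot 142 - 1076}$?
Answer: $\frac{1}{7018} \approx 0.00014249$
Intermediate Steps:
$\frac{1}{57 \cdot 142 - 1076} = \frac{1}{8094 - 1076} = \frac{1}{7018}$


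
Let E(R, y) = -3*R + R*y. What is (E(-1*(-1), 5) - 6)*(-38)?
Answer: 152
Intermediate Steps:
(E(-1*(-1), 5) - 6)*(-38) = ((-1*(-1))*(-3 + 5) - 6)*(-38) = (1*2 - 6)*(-38) = (2 - 6)*(-38) = -4*(-38) = 152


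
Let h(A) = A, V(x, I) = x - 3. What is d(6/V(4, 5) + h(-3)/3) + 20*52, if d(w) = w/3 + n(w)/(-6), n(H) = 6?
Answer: 3122/3 ≈ 1040.7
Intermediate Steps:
V(x, I) = -3 + x
d(w) = -1 + w/3 (d(w) = w/3 + 6/(-6) = w*(1/3) + 6*(-1/6) = w/3 - 1 = -1 + w/3)
d(6/V(4, 5) + h(-3)/3) + 20*52 = (-1 + (6/(-3 + 4) - 3/3)/3) + 20*52 = (-1 + (6/1 - 3*1/3)/3) + 1040 = (-1 + (6*1 - 1)/3) + 1040 = (-1 + (6 - 1)/3) + 1040 = (-1 + (1/3)*5) + 1040 = (-1 + 5/3) + 1040 = 2/3 + 1040 = 3122/3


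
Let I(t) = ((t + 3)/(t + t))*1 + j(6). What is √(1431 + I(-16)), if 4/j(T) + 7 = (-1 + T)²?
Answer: √824618/24 ≈ 37.837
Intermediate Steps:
j(T) = 4/(-7 + (-1 + T)²)
I(t) = 2/9 + (3 + t)/(2*t) (I(t) = ((t + 3)/(t + t))*1 + 4/(-7 + (-1 + 6)²) = ((3 + t)/((2*t)))*1 + 4/(-7 + 5²) = ((3 + t)*(1/(2*t)))*1 + 4/(-7 + 25) = ((3 + t)/(2*t))*1 + 4/18 = (3 + t)/(2*t) + 4*(1/18) = (3 + t)/(2*t) + 2/9 = 2/9 + (3 + t)/(2*t))
√(1431 + I(-16)) = √(1431 + (1/18)*(27 + 13*(-16))/(-16)) = √(1431 + (1/18)*(-1/16)*(27 - 208)) = √(1431 + (1/18)*(-1/16)*(-181)) = √(1431 + 181/288) = √(412309/288) = √824618/24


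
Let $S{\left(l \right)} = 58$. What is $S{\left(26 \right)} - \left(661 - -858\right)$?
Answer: $-1461$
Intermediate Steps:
$S{\left(26 \right)} - \left(661 - -858\right) = 58 - \left(661 - -858\right) = 58 - \left(661 + 858\right) = 58 - 1519 = -1461$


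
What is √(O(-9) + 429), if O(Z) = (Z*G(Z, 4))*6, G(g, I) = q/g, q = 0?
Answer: √429 ≈ 20.712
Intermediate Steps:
G(g, I) = 0 (G(g, I) = 0/g = 0)
O(Z) = 0 (O(Z) = (Z*0)*6 = 0*6 = 0)
√(O(-9) + 429) = √(0 + 429) = √429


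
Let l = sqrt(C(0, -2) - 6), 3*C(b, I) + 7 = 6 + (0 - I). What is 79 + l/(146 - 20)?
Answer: 79 + I*sqrt(51)/378 ≈ 79.0 + 0.018893*I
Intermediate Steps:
C(b, I) = -1/3 - I/3 (C(b, I) = -7/3 + (6 + (0 - I))/3 = -7/3 + (6 - I)/3 = -7/3 + (2 - I/3) = -1/3 - I/3)
l = I*sqrt(51)/3 (l = sqrt((-1/3 - 1/3*(-2)) - 6) = sqrt((-1/3 + 2/3) - 6) = sqrt(1/3 - 6) = sqrt(-17/3) = I*sqrt(51)/3 ≈ 2.3805*I)
79 + l/(146 - 20) = 79 + (I*sqrt(51)/3)/(146 - 20) = 79 + (I*sqrt(51)/3)/126 = 79 + I*sqrt(51)/378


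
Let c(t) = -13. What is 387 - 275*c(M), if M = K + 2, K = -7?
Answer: 3962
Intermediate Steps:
M = -5 (M = -7 + 2 = -5)
387 - 275*c(M) = 387 - 275*(-13) = 387 + 3575 = 3962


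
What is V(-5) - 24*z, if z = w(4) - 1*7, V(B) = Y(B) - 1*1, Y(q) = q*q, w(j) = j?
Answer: 96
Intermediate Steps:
Y(q) = q²
V(B) = -1 + B² (V(B) = B² - 1*1 = B² - 1 = -1 + B²)
z = -3 (z = 4 - 1*7 = 4 - 7 = -3)
V(-5) - 24*z = (-1 + (-5)²) - 24*(-3) = (-1 + 25) + 72 = 24 + 72 = 96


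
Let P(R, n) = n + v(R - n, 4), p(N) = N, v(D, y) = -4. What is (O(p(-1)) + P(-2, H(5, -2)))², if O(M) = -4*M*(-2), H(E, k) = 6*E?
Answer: 324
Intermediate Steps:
P(R, n) = -4 + n (P(R, n) = n - 4 = -4 + n)
O(M) = 8*M
(O(p(-1)) + P(-2, H(5, -2)))² = (8*(-1) + (-4 + 6*5))² = (-8 + (-4 + 30))² = (-8 + 26)² = 18² = 324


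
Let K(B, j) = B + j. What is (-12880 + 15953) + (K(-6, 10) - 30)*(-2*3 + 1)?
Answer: 3203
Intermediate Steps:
(-12880 + 15953) + (K(-6, 10) - 30)*(-2*3 + 1) = (-12880 + 15953) + ((-6 + 10) - 30)*(-2*3 + 1) = 3073 + (4 - 30)*(-6 + 1) = 3073 - 26*(-5) = 3073 + 130 = 3203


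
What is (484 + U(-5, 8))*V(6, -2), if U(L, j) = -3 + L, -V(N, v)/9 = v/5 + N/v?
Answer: 72828/5 ≈ 14566.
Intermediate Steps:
V(N, v) = -9*v/5 - 9*N/v (V(N, v) = -9*(v/5 + N/v) = -9*v/5 - 9*N/v)
(484 + U(-5, 8))*V(6, -2) = (484 + (-3 - 5))*(-9/5*(-2) - 9*6/(-2)) = (484 - 8)*(18/5 - 9*6*(-½)) = 476*(18/5 + 27) = 476*(153/5) = 72828/5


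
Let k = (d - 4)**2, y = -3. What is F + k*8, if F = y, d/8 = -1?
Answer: 1149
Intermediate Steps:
d = -8 (d = 8*(-1) = -8)
F = -3
k = 144 (k = (-8 - 4)**2 = (-12)**2 = 144)
F + k*8 = -3 + 144*8 = -3 + 1152 = 1149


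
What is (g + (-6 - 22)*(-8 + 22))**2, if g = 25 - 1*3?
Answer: 136900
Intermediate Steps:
g = 22 (g = 25 - 3 = 22)
(g + (-6 - 22)*(-8 + 22))**2 = (22 + (-6 - 22)*(-8 + 22))**2 = (22 - 28*14)**2 = (22 - 392)**2 = (-370)**2 = 136900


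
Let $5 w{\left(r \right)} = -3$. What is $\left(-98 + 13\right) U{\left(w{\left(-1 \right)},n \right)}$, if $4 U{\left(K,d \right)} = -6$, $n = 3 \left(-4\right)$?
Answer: $\frac{255}{2} \approx 127.5$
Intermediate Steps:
$w{\left(r \right)} = - \frac{3}{5}$ ($w{\left(r \right)} = \frac{1}{5} \left(-3\right) = - \frac{3}{5}$)
$n = -12$
$U{\left(K,d \right)} = - \frac{3}{2}$ ($U{\left(K,d \right)} = \frac{1}{4} \left(-6\right) = - \frac{3}{2}$)
$\left(-98 + 13\right) U{\left(w{\left(-1 \right)},n \right)} = \left(-98 + 13\right) \left(- \frac{3}{2}\right) = \left(-85\right) \left(- \frac{3}{2}\right) = \frac{255}{2}$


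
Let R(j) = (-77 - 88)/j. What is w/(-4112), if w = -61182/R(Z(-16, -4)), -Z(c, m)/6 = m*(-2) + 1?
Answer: 25029/5140 ≈ 4.8695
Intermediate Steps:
Z(c, m) = -6 + 12*m (Z(c, m) = -6*(m*(-2) + 1) = -6*(-2*m + 1) = -6*(1 - 2*m) = -6 + 12*m)
R(j) = -165/j
w = -100116/5 (w = -61182/((-165/(-6 + 12*(-4)))) = -61182/((-165/(-6 - 48))) = -61182/((-165/(-54))) = -61182/((-165*(-1/54))) = -61182/55/18 = -61182*18/55 = -100116/5 ≈ -20023.)
w/(-4112) = -100116/5/(-4112) = -100116/5*(-1/4112) = 25029/5140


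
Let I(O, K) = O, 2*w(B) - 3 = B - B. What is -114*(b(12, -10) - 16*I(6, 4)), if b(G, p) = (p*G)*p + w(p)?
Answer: -126027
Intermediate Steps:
w(B) = 3/2 (w(B) = 3/2 + (B - B)/2 = 3/2 + (1/2)*0 = 3/2 + 0 = 3/2)
b(G, p) = 3/2 + G*p**2 (b(G, p) = (p*G)*p + 3/2 = (G*p)*p + 3/2 = G*p**2 + 3/2 = 3/2 + G*p**2)
-114*(b(12, -10) - 16*I(6, 4)) = -114*((3/2 + 12*(-10)**2) - 16*6) = -114*((3/2 + 12*100) - 96) = -114*((3/2 + 1200) - 96) = -114*(2403/2 - 96) = -114*2211/2 = -126027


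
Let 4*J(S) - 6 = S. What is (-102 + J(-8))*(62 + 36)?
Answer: -10045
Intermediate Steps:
J(S) = 3/2 + S/4
(-102 + J(-8))*(62 + 36) = (-102 + (3/2 + (¼)*(-8)))*(62 + 36) = (-102 + (3/2 - 2))*98 = (-102 - ½)*98 = -205/2*98 = -10045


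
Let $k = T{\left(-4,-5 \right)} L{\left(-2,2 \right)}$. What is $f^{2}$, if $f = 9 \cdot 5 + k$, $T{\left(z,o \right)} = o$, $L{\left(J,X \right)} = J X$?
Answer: $4225$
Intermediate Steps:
$k = 20$ ($k = - 5 \left(\left(-2\right) 2\right) = \left(-5\right) \left(-4\right) = 20$)
$f = 65$ ($f = 9 \cdot 5 + 20 = 45 + 20 = 65$)
$f^{2} = 65^{2} = 4225$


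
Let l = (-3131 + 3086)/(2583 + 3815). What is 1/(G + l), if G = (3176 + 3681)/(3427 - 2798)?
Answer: 4024342/43842781 ≈ 0.091790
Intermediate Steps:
G = 6857/629 ≈ 10.901
l = -45/6398 ≈ -0.0070334
1/(G + l) = 1/(6857/629 - 45/6398) = 1/(43842781/4024342) = 4024342/43842781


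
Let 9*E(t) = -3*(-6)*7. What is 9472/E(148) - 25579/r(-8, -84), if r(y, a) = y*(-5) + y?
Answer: -27501/224 ≈ -122.77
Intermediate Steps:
E(t) = 14 (E(t) = (-3*(-6)*7)/9 = (18*7)/9 = (⅑)*126 = 14)
r(y, a) = -4*y (r(y, a) = -5*y + y = -4*y)
9472/E(148) - 25579/r(-8, -84) = 9472/14 - 25579/((-4*(-8))) = 9472*(1/14) - 25579/32 = 4736/7 - 25579*1/32 = 4736/7 - 25579/32 = -27501/224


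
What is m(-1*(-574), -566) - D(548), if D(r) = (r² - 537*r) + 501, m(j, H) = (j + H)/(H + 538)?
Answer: -45705/7 ≈ -6529.3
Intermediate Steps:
m(j, H) = (H + j)/(538 + H)
D(r) = 501 + r² - 537*r
m(-1*(-574), -566) - D(548) = (-566 - 1*(-574))/(538 - 566) - (501 + 548² - 537*548) = (-566 + 574)/(-28) - (501 + 300304 - 294276) = -1/28*8 - 1*6529 = -2/7 - 6529 = -45705/7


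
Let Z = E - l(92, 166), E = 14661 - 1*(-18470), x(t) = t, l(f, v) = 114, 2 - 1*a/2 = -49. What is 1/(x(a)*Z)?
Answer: 1/3367734 ≈ 2.9694e-7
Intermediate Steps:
a = 102 (a = 4 - 2*(-49) = 4 + 98 = 102)
E = 33131 (E = 14661 + 18470 = 33131)
Z = 33017 (Z = 33131 - 1*114 = 33131 - 114 = 33017)
1/(x(a)*Z) = 1/(102*33017) = (1/102)*(1/33017) = 1/3367734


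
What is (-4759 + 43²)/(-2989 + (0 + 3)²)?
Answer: 291/298 ≈ 0.97651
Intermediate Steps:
(-4759 + 43²)/(-2989 + (0 + 3)²) = (-4759 + 1849)/(-2989 + 3²) = -2910/(-2989 + 9) = -2910/(-2980) = -2910*(-1/2980) = 291/298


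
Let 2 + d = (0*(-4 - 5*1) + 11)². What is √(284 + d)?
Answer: √403 ≈ 20.075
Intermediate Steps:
d = 119 (d = -2 + (0*(-4 - 5*1) + 11)² = -2 + (0*(-4 - 5) + 11)² = -2 + (0*(-9) + 11)² = -2 + (0 + 11)² = -2 + 11² = -2 + 121 = 119)
√(284 + d) = √(284 + 119) = √403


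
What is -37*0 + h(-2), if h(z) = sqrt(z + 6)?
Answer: 2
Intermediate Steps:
h(z) = sqrt(6 + z)
-37*0 + h(-2) = -37*0 + sqrt(6 - 2) = 0 + sqrt(4) = 0 + 2 = 2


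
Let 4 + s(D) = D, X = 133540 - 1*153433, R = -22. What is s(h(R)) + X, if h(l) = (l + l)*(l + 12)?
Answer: -19457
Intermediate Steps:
h(l) = 2*l*(12 + l) (h(l) = (2*l)*(12 + l) = 2*l*(12 + l))
X = -19893 (X = 133540 - 153433 = -19893)
s(D) = -4 + D
s(h(R)) + X = (-4 + 2*(-22)*(12 - 22)) - 19893 = (-4 + 2*(-22)*(-10)) - 19893 = (-4 + 440) - 19893 = 436 - 19893 = -19457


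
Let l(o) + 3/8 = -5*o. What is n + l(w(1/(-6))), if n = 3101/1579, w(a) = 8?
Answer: -485209/12632 ≈ -38.411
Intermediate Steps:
l(o) = -3/8 - 5*o
n = 3101/1579 (n = 3101*(1/1579) = 3101/1579 ≈ 1.9639)
n + l(w(1/(-6))) = 3101/1579 + (-3/8 - 5*8) = 3101/1579 + (-3/8 - 40) = 3101/1579 - 323/8 = -485209/12632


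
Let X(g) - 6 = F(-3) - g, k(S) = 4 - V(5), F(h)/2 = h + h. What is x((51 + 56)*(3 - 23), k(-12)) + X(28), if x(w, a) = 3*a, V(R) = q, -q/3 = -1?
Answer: -31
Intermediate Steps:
q = 3 (q = -3*(-1) = 3)
F(h) = 4*h (F(h) = 2*(h + h) = 2*(2*h) = 4*h)
V(R) = 3
k(S) = 1 (k(S) = 4 - 1*3 = 4 - 3 = 1)
X(g) = -6 - g (X(g) = 6 + (4*(-3) - g) = 6 + (-12 - g) = -6 - g)
x((51 + 56)*(3 - 23), k(-12)) + X(28) = 3*1 + (-6 - 1*28) = 3 + (-6 - 28) = 3 - 34 = -31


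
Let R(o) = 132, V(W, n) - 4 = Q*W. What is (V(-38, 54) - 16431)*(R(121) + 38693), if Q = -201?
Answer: -341232925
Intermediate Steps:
V(W, n) = 4 - 201*W
(V(-38, 54) - 16431)*(R(121) + 38693) = ((4 - 201*(-38)) - 16431)*(132 + 38693) = ((4 + 7638) - 16431)*38825 = (7642 - 16431)*38825 = -8789*38825 = -341232925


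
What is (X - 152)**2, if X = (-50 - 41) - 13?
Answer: 65536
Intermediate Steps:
X = -104 (X = -91 - 13 = -104)
(X - 152)**2 = (-104 - 152)**2 = (-256)**2 = 65536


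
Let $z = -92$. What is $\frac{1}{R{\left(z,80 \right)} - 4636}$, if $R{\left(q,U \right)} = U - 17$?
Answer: $- \frac{1}{4573} \approx -0.00021867$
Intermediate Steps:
$R{\left(q,U \right)} = -17 + U$
$\frac{1}{R{\left(z,80 \right)} - 4636} = \frac{1}{\left(-17 + 80\right) - 4636} = \frac{1}{63 - 4636} = \frac{1}{-4573} = - \frac{1}{4573}$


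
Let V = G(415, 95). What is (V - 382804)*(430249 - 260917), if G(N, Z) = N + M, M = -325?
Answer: -64805727048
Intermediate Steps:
G(N, Z) = -325 + N (G(N, Z) = N - 325 = -325 + N)
V = 90 (V = -325 + 415 = 90)
(V - 382804)*(430249 - 260917) = (90 - 382804)*(430249 - 260917) = -382714*169332 = -64805727048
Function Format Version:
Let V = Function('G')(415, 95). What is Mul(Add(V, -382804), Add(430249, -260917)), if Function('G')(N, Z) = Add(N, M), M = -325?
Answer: -64805727048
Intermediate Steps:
Function('G')(N, Z) = Add(-325, N) (Function('G')(N, Z) = Add(N, -325) = Add(-325, N))
V = 90 (V = Add(-325, 415) = 90)
Mul(Add(V, -382804), Add(430249, -260917)) = Mul(Add(90, -382804), Add(430249, -260917)) = Mul(-382714, 169332) = -64805727048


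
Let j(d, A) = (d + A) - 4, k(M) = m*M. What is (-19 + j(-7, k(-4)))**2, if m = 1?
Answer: 1156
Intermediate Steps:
k(M) = M (k(M) = 1*M = M)
j(d, A) = -4 + A + d (j(d, A) = (A + d) - 4 = -4 + A + d)
(-19 + j(-7, k(-4)))**2 = (-19 + (-4 - 4 - 7))**2 = (-19 - 15)**2 = (-34)**2 = 1156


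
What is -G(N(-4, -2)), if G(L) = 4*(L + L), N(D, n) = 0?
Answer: 0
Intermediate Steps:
G(L) = 8*L (G(L) = 4*(2*L) = 8*L)
-G(N(-4, -2)) = -8*0 = -1*0 = 0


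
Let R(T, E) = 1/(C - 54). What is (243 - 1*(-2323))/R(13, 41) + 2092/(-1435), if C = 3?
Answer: -187794802/1435 ≈ -1.3087e+5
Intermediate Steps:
R(T, E) = -1/51 (R(T, E) = 1/(3 - 54) = 1/(-51) = -1/51)
(243 - 1*(-2323))/R(13, 41) + 2092/(-1435) = (243 - 1*(-2323))/(-1/51) + 2092/(-1435) = (243 + 2323)*(-51) + 2092*(-1/1435) = 2566*(-51) - 2092/1435 = -130866 - 2092/1435 = -187794802/1435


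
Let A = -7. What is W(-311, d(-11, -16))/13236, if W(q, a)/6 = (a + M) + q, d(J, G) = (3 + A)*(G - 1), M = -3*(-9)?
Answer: -108/1103 ≈ -0.097915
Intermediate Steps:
M = 27
d(J, G) = 4 - 4*G (d(J, G) = (3 - 7)*(G - 1) = -4*(-1 + G) = 4 - 4*G)
W(q, a) = 162 + 6*a + 6*q (W(q, a) = 6*((a + 27) + q) = 6*((27 + a) + q) = 6*(27 + a + q) = 162 + 6*a + 6*q)
W(-311, d(-11, -16))/13236 = (162 + 6*(4 - 4*(-16)) + 6*(-311))/13236 = (162 + 6*(4 + 64) - 1866)*(1/13236) = (162 + 6*68 - 1866)*(1/13236) = (162 + 408 - 1866)*(1/13236) = -1296*1/13236 = -108/1103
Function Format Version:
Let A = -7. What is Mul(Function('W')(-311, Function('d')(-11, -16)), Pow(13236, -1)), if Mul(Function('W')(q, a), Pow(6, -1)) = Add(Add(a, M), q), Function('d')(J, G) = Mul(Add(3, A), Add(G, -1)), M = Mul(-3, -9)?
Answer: Rational(-108, 1103) ≈ -0.097915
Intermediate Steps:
M = 27
Function('d')(J, G) = Add(4, Mul(-4, G)) (Function('d')(J, G) = Mul(Add(3, -7), Add(G, -1)) = Mul(-4, Add(-1, G)) = Add(4, Mul(-4, G)))
Function('W')(q, a) = Add(162, Mul(6, a), Mul(6, q)) (Function('W')(q, a) = Mul(6, Add(Add(a, 27), q)) = Mul(6, Add(Add(27, a), q)) = Mul(6, Add(27, a, q)) = Add(162, Mul(6, a), Mul(6, q)))
Mul(Function('W')(-311, Function('d')(-11, -16)), Pow(13236, -1)) = Mul(Add(162, Mul(6, Add(4, Mul(-4, -16))), Mul(6, -311)), Pow(13236, -1)) = Mul(Add(162, Mul(6, Add(4, 64)), -1866), Rational(1, 13236)) = Mul(Add(162, Mul(6, 68), -1866), Rational(1, 13236)) = Mul(Add(162, 408, -1866), Rational(1, 13236)) = Mul(-1296, Rational(1, 13236)) = Rational(-108, 1103)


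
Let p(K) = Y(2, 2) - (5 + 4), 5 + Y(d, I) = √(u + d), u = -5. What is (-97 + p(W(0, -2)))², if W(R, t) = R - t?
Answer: (111 - I*√3)² ≈ 12318.0 - 384.52*I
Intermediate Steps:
Y(d, I) = -5 + √(-5 + d)
p(K) = -14 + I*√3 (p(K) = (-5 + √(-5 + 2)) - (5 + 4) = (-5 + √(-3)) - 1*9 = (-5 + I*√3) - 9 = -14 + I*√3)
(-97 + p(W(0, -2)))² = (-97 + (-14 + I*√3))² = (-111 + I*√3)²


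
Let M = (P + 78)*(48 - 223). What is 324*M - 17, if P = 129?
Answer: -11736917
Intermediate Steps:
M = -36225 (M = (129 + 78)*(48 - 223) = 207*(-175) = -36225)
324*M - 17 = 324*(-36225) - 17 = -11736900 - 17 = -11736917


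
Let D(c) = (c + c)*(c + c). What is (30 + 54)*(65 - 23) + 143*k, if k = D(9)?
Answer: 49860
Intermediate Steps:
D(c) = 4*c² (D(c) = (2*c)*(2*c) = 4*c²)
k = 324 (k = 4*9² = 4*81 = 324)
(30 + 54)*(65 - 23) + 143*k = (30 + 54)*(65 - 23) + 143*324 = 84*42 + 46332 = 3528 + 46332 = 49860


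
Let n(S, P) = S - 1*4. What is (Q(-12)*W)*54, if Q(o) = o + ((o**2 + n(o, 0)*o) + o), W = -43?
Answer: -724464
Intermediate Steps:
n(S, P) = -4 + S (n(S, P) = S - 4 = -4 + S)
Q(o) = o**2 + 2*o + o*(-4 + o) (Q(o) = o + ((o**2 + (-4 + o)*o) + o) = o + ((o**2 + o*(-4 + o)) + o) = o + (o + o**2 + o*(-4 + o)) = o**2 + 2*o + o*(-4 + o))
(Q(-12)*W)*54 = ((2*(-12)*(-1 - 12))*(-43))*54 = ((2*(-12)*(-13))*(-43))*54 = (312*(-43))*54 = -13416*54 = -724464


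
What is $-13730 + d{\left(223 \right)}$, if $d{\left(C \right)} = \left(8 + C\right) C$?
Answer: $37783$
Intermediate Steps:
$d{\left(C \right)} = C \left(8 + C\right)$
$-13730 + d{\left(223 \right)} = -13730 + 223 \left(8 + 223\right) = -13730 + 223 \cdot 231 = -13730 + 51513 = 37783$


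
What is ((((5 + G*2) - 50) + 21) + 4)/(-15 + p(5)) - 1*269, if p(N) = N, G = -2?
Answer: -1333/5 ≈ -266.60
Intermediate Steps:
((((5 + G*2) - 50) + 21) + 4)/(-15 + p(5)) - 1*269 = ((((5 - 2*2) - 50) + 21) + 4)/(-15 + 5) - 1*269 = ((((5 - 4) - 50) + 21) + 4)/(-10) - 269 = (((1 - 50) + 21) + 4)*(-1/10) - 269 = ((-49 + 21) + 4)*(-1/10) - 269 = (-28 + 4)*(-1/10) - 269 = -24*(-1/10) - 269 = 12/5 - 269 = -1333/5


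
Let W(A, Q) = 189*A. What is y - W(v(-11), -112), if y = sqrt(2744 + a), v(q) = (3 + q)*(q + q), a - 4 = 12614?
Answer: -33264 + sqrt(15362) ≈ -33140.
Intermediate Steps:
a = 12618 (a = 4 + 12614 = 12618)
v(q) = 2*q*(3 + q) (v(q) = (3 + q)*(2*q) = 2*q*(3 + q))
y = sqrt(15362) (y = sqrt(2744 + 12618) = sqrt(15362) ≈ 123.94)
y - W(v(-11), -112) = sqrt(15362) - 189*2*(-11)*(3 - 11) = sqrt(15362) - 189*2*(-11)*(-8) = sqrt(15362) - 189*176 = sqrt(15362) - 1*33264 = sqrt(15362) - 33264 = -33264 + sqrt(15362)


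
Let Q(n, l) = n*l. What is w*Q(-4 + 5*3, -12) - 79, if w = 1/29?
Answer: -2423/29 ≈ -83.552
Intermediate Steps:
w = 1/29 ≈ 0.034483
Q(n, l) = l*n
w*Q(-4 + 5*3, -12) - 79 = (-12*(-4 + 5*3))/29 - 79 = (-12*(-4 + 15))/29 - 79 = (-12*11)/29 - 79 = (1/29)*(-132) - 79 = -132/29 - 79 = -2423/29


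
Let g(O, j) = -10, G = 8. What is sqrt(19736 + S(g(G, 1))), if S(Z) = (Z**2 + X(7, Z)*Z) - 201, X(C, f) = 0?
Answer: sqrt(19635) ≈ 140.13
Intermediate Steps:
S(Z) = -201 + Z**2 (S(Z) = (Z**2 + 0*Z) - 201 = (Z**2 + 0) - 201 = Z**2 - 201 = -201 + Z**2)
sqrt(19736 + S(g(G, 1))) = sqrt(19736 + (-201 + (-10)**2)) = sqrt(19736 + (-201 + 100)) = sqrt(19736 - 101) = sqrt(19635)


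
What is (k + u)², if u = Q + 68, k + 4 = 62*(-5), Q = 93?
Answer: 23409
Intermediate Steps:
k = -314 (k = -4 + 62*(-5) = -4 - 310 = -314)
u = 161 (u = 93 + 68 = 161)
(k + u)² = (-314 + 161)² = (-153)² = 23409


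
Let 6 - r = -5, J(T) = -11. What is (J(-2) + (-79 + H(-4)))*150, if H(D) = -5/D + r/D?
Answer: -13725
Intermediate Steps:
r = 11 (r = 6 - 1*(-5) = 6 + 5 = 11)
H(D) = 6/D (H(D) = -5/D + 11/D = 6/D)
(J(-2) + (-79 + H(-4)))*150 = (-11 + (-79 + 6/(-4)))*150 = (-11 + (-79 + 6*(-¼)))*150 = (-11 + (-79 - 3/2))*150 = (-11 - 161/2)*150 = -183/2*150 = -13725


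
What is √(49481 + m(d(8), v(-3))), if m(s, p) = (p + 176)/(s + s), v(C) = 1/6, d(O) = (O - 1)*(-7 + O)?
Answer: √1781769/6 ≈ 222.47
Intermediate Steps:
d(O) = (-1 + O)*(-7 + O)
v(C) = ⅙
m(s, p) = (176 + p)/(2*s) (m(s, p) = (176 + p)/((2*s)) = (176 + p)*(1/(2*s)) = (176 + p)/(2*s))
√(49481 + m(d(8), v(-3))) = √(49481 + (176 + ⅙)/(2*(7 + 8² - 8*8))) = √(49481 + (½)*(1057/6)/(7 + 64 - 64)) = √(49481 + (½)*(1057/6)/7) = √(49481 + (½)*(⅐)*(1057/6)) = √(49481 + 151/12) = √(593923/12) = √1781769/6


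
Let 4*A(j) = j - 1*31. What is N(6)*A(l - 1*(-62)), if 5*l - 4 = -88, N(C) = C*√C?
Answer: 213*√6/10 ≈ 52.174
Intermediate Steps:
N(C) = C^(3/2)
l = -84/5 (l = ⅘ + (⅕)*(-88) = ⅘ - 88/5 = -84/5 ≈ -16.800)
A(j) = -31/4 + j/4 (A(j) = (j - 1*31)/4 = (j - 31)/4 = (-31 + j)/4 = -31/4 + j/4)
N(6)*A(l - 1*(-62)) = 6^(3/2)*(-31/4 + (-84/5 - 1*(-62))/4) = (6*√6)*(-31/4 + (-84/5 + 62)/4) = (6*√6)*(-31/4 + (¼)*(226/5)) = (6*√6)*(-31/4 + 113/10) = (6*√6)*(71/20) = 213*√6/10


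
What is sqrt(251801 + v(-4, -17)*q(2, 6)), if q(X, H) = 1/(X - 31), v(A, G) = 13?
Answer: 2*sqrt(52941066)/29 ≈ 501.80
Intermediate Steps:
q(X, H) = 1/(-31 + X)
sqrt(251801 + v(-4, -17)*q(2, 6)) = sqrt(251801 + 13/(-31 + 2)) = sqrt(251801 + 13/(-29)) = sqrt(251801 + 13*(-1/29)) = sqrt(251801 - 13/29) = sqrt(7302216/29) = 2*sqrt(52941066)/29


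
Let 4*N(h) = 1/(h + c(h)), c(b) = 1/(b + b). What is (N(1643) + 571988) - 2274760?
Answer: -18386188094413/10797798 ≈ -1.7028e+6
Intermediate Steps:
c(b) = 1/(2*b)
N(h) = 1/(4*(h + 1/(2*h)))
(N(1643) + 571988) - 2274760 = ((1/2)*1643/(1 + 2*1643**2) + 571988) - 2274760 = ((1/2)*1643/(1 + 2*2699449) + 571988) - 2274760 = ((1/2)*1643/(1 + 5398898) + 571988) - 2274760 = ((1/2)*1643/5398899 + 571988) - 2274760 = ((1/2)*1643*(1/5398899) + 571988) - 2274760 = (1643/10797798 + 571988) - 2274760 = 6176210884067/10797798 - 2274760 = -18386188094413/10797798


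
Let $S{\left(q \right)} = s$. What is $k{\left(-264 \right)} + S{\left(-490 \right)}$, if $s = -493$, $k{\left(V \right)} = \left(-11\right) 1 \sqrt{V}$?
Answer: $-493 - 22 i \sqrt{66} \approx -493.0 - 178.73 i$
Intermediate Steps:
$k{\left(V \right)} = - 11 \sqrt{V}$
$S{\left(q \right)} = -493$
$k{\left(-264 \right)} + S{\left(-490 \right)} = - 11 \sqrt{-264} - 493 = - 11 \cdot 2 i \sqrt{66} - 493 = - 22 i \sqrt{66} - 493 = -493 - 22 i \sqrt{66}$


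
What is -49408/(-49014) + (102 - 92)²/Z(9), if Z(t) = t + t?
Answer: 53618/8169 ≈ 6.5636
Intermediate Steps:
Z(t) = 2*t
-49408/(-49014) + (102 - 92)²/Z(9) = -49408/(-49014) + (102 - 92)²/((2*9)) = -49408*(-1/49014) + 10²/18 = 24704/24507 + 100*(1/18) = 24704/24507 + 50/9 = 53618/8169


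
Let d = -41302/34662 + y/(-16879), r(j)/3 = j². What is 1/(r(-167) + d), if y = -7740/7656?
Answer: 186634107462/15614893493671547 ≈ 1.1952e-5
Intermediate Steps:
y = -645/638 (y = -7740*1/7656 = -645/638 ≈ -1.0110)
r(j) = 3*j²
d = -222375351607/186634107462 (d = -41302/34662 - 645/638/(-16879) = -41302*1/34662 - 645/638*(-1/16879) = -20651/17331 + 645/10768802 = -222375351607/186634107462 ≈ -1.1915)
1/(r(-167) + d) = 1/(3*(-167)² - 222375351607/186634107462) = 1/(3*27889 - 222375351607/186634107462) = 1/(83667 - 222375351607/186634107462) = 1/(15614893493671547/186634107462) = 186634107462/15614893493671547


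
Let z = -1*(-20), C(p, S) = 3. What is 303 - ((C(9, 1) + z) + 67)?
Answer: 213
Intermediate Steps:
z = 20
303 - ((C(9, 1) + z) + 67) = 303 - ((3 + 20) + 67) = 303 - (23 + 67) = 303 - 1*90 = 303 - 90 = 213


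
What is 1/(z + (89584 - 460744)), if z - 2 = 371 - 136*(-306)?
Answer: -1/329171 ≈ -3.0379e-6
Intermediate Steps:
z = 41989 (z = 2 + (371 - 136*(-306)) = 2 + (371 + 41616) = 2 + 41987 = 41989)
1/(z + (89584 - 460744)) = 1/(41989 + (89584 - 460744)) = 1/(41989 - 371160) = 1/(-329171) = -1/329171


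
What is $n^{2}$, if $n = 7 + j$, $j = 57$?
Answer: $4096$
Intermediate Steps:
$n = 64$ ($n = 7 + 57 = 64$)
$n^{2} = 64^{2} = 4096$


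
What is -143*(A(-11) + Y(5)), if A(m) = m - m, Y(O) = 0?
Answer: 0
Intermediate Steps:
A(m) = 0
-143*(A(-11) + Y(5)) = -143*(0 + 0) = -143*0 = 0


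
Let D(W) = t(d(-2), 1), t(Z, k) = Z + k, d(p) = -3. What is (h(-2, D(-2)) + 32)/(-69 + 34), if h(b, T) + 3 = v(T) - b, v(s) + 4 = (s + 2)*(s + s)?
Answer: -27/35 ≈ -0.77143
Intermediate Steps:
v(s) = -4 + 2*s*(2 + s) (v(s) = -4 + (s + 2)*(s + s) = -4 + (2 + s)*(2*s) = -4 + 2*s*(2 + s))
D(W) = -2 (D(W) = -3 + 1 = -2)
h(b, T) = -7 - b + 2*T**2 + 4*T (h(b, T) = -3 + ((-4 + 2*T**2 + 4*T) - b) = -3 + (-4 - b + 2*T**2 + 4*T) = -7 - b + 2*T**2 + 4*T)
(h(-2, D(-2)) + 32)/(-69 + 34) = ((-7 - 1*(-2) + 2*(-2)**2 + 4*(-2)) + 32)/(-69 + 34) = ((-7 + 2 + 2*4 - 8) + 32)/(-35) = ((-7 + 2 + 8 - 8) + 32)*(-1/35) = (-5 + 32)*(-1/35) = 27*(-1/35) = -27/35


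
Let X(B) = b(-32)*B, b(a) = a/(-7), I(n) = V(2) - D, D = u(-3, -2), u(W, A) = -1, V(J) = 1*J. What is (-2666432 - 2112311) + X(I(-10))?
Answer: -33451105/7 ≈ -4.7787e+6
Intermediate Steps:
V(J) = J
D = -1
I(n) = 3 (I(n) = 2 - 1*(-1) = 2 + 1 = 3)
b(a) = -a/7 (b(a) = a*(-1/7) = -a/7)
X(B) = 32*B/7 (X(B) = (-1/7*(-32))*B = 32*B/7)
(-2666432 - 2112311) + X(I(-10)) = (-2666432 - 2112311) + (32/7)*3 = -4778743 + 96/7 = -33451105/7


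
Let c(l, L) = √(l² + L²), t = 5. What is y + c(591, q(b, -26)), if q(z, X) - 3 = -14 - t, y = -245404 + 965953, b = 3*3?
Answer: 720549 + √349537 ≈ 7.2114e+5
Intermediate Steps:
b = 9
y = 720549
q(z, X) = -16 (q(z, X) = 3 + (-14 - 1*5) = 3 + (-14 - 5) = 3 - 19 = -16)
c(l, L) = √(L² + l²)
y + c(591, q(b, -26)) = 720549 + √((-16)² + 591²) = 720549 + √(256 + 349281) = 720549 + √349537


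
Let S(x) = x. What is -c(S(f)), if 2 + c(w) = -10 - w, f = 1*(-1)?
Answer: 11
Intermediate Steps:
f = -1
c(w) = -12 - w (c(w) = -2 + (-10 - w) = -12 - w)
-c(S(f)) = -(-12 - 1*(-1)) = -(-12 + 1) = -1*(-11) = 11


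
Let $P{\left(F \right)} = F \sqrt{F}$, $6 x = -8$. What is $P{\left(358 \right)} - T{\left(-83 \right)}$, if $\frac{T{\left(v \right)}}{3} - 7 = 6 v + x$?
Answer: $1477 + 358 \sqrt{358} \approx 8250.7$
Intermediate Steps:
$x = - \frac{4}{3}$ ($x = \frac{1}{6} \left(-8\right) = - \frac{4}{3} \approx -1.3333$)
$P{\left(F \right)} = F^{\frac{3}{2}}$
$T{\left(v \right)} = 17 + 18 v$ ($T{\left(v \right)} = 21 + 3 \left(6 v - \frac{4}{3}\right) = 21 + 3 \left(- \frac{4}{3} + 6 v\right) = 21 + \left(-4 + 18 v\right) = 17 + 18 v$)
$P{\left(358 \right)} - T{\left(-83 \right)} = 358^{\frac{3}{2}} - \left(17 + 18 \left(-83\right)\right) = 358 \sqrt{358} - \left(17 - 1494\right) = 358 \sqrt{358} - -1477 = 358 \sqrt{358} + 1477 = 1477 + 358 \sqrt{358}$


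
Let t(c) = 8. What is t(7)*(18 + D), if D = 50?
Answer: 544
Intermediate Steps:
t(7)*(18 + D) = 8*(18 + 50) = 8*68 = 544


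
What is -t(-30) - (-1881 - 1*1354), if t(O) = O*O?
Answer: 2335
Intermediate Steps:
t(O) = O²
-t(-30) - (-1881 - 1*1354) = -1*(-30)² - (-1881 - 1*1354) = -1*900 - (-1881 - 1354) = -900 - 1*(-3235) = -900 + 3235 = 2335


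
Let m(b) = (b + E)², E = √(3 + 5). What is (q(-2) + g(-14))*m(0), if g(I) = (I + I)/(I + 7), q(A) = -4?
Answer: 0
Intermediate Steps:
E = 2*√2 (E = √8 = 2*√2 ≈ 2.8284)
m(b) = (b + 2*√2)²
g(I) = 2*I/(7 + I) (g(I) = (2*I)/(7 + I) = 2*I/(7 + I))
(q(-2) + g(-14))*m(0) = (-4 + 2*(-14)/(7 - 14))*(0 + 2*√2)² = (-4 + 2*(-14)/(-7))*(2*√2)² = (-4 + 2*(-14)*(-⅐))*8 = (-4 + 4)*8 = 0*8 = 0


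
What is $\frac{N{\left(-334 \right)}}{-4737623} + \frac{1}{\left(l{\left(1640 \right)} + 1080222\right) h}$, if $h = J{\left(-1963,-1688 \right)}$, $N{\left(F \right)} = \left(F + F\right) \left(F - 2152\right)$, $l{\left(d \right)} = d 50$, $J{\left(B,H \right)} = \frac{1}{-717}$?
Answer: $- \frac{1052497831}{2997370538} \approx -0.35114$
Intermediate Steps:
$J{\left(B,H \right)} = - \frac{1}{717}$
$l{\left(d \right)} = 50 d$
$N{\left(F \right)} = 2 F \left(-2152 + F\right)$
$h = - \frac{1}{717} \approx -0.0013947$
$\frac{N{\left(-334 \right)}}{-4737623} + \frac{1}{\left(l{\left(1640 \right)} + 1080222\right) h} = \frac{2 \left(-334\right) \left(-2152 - 334\right)}{-4737623} + \frac{1}{\left(50 \cdot 1640 + 1080222\right) \left(- \frac{1}{717}\right)} = 2 \left(-334\right) \left(-2486\right) \left(- \frac{1}{4737623}\right) + \frac{1}{82000 + 1080222} \left(-717\right) = 1660648 \left(- \frac{1}{4737623}\right) + \frac{1}{1162222} \left(-717\right) = - \frac{904}{2579} + \frac{1}{1162222} \left(-717\right) = - \frac{904}{2579} - \frac{717}{1162222} = - \frac{1052497831}{2997370538}$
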